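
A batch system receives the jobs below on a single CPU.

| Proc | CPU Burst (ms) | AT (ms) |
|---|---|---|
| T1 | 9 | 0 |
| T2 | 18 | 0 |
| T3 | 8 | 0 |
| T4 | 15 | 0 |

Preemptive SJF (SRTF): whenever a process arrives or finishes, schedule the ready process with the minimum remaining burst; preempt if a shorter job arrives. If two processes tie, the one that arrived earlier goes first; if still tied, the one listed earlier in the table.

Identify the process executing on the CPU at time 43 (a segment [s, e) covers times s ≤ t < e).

T2

Timeline: | T3 0-8 | T1 8-17 | T4 17-32 | T2 32-50 |
Completion: T1=17  T2=50  T3=8  T4=32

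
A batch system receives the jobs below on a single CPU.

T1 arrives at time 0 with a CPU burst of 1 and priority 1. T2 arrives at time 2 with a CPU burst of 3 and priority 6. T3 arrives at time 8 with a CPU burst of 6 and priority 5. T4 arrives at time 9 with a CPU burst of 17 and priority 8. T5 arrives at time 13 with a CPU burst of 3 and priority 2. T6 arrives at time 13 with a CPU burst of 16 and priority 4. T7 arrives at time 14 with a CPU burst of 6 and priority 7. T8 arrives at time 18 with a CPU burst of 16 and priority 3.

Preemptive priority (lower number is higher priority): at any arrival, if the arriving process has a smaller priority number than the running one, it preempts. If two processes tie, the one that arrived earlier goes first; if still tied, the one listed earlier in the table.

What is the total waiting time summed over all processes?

135

Schedule: | T1 0-1 | idle 1-2 | T2 2-5 | idle 5-8 | T3 8-13 | T5 13-16 | T6 16-18 | T8 18-34 | T6 34-48 | T3 48-49 | T7 49-55 | T4 55-72 |
Completion: T1=1  T2=5  T3=49  T4=72  T5=16  T6=48  T7=55  T8=34
Turnaround (C−A): T1=1  T2=3  T3=41  T4=63  T5=3  T6=35  T7=41  T8=16
Waiting = turnaround − burst: T1=0, T2=0, T3=35, T4=46, T5=0, T6=19, T7=35, T8=0
Total waiting = 0 + 0 + 35 + 46 + 0 + 19 + 35 + 0 = 135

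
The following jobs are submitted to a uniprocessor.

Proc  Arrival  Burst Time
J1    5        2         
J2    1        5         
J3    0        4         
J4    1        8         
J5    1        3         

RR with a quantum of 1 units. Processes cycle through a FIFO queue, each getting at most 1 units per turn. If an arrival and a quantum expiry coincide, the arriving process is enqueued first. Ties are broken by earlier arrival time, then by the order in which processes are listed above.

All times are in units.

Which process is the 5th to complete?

Schedule: | J3 0-1 | J2 1-2 | J4 2-3 | J5 3-4 | J3 4-5 | J2 5-6 | J4 6-7 | J5 7-8 | J1 8-9 | J3 9-10 | J2 10-11 | J4 11-12 | J5 12-13 | J1 13-14 | J3 14-15 | J2 15-16 | J4 16-17 | J2 17-18 | J4 18-22 |
Completion: J1=14  J2=18  J3=15  J4=22  J5=13
Turnaround (C−A): J1=9  J2=17  J3=15  J4=21  J5=12
Finish order: J5 → J1 → J3 → J2 → J4

J4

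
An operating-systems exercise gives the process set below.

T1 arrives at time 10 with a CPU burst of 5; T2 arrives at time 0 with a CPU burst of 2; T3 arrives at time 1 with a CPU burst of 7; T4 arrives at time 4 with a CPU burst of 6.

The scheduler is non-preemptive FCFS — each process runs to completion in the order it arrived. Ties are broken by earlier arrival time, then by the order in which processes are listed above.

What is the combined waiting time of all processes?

11

Timeline: | T2 0-2 | T3 2-9 | T4 9-15 | T1 15-20 |
Completion: T1=20  T2=2  T3=9  T4=15
Turnaround (C−A): T1=10  T2=2  T3=8  T4=11
Waiting = turnaround − burst: T1=5, T2=0, T3=1, T4=5
Total waiting = 5 + 0 + 1 + 5 = 11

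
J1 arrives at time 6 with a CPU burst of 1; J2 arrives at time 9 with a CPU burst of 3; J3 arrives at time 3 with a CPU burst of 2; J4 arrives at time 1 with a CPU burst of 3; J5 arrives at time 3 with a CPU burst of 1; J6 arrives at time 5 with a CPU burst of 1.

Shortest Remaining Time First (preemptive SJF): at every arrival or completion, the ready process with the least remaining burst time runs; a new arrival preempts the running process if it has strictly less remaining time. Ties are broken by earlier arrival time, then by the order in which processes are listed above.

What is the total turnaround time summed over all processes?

16

Schedule: | idle 0-1 | J4 1-4 | J5 4-5 | J6 5-6 | J1 6-7 | J3 7-9 | J2 9-12 |
Completion: J1=7  J2=12  J3=9  J4=4  J5=5  J6=6
Turnaround (C−A): J1=1  J2=3  J3=6  J4=3  J5=2  J6=1
Turnaround = completion − arrival: J1=1, J2=3, J3=6, J4=3, J5=2, J6=1
Total turnaround = 1 + 3 + 6 + 3 + 2 + 1 = 16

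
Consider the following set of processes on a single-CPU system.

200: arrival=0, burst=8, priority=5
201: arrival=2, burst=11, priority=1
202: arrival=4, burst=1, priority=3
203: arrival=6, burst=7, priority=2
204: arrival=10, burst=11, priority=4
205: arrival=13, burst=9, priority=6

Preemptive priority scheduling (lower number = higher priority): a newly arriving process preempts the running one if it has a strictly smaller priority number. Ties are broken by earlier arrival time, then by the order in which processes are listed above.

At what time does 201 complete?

13

Schedule: | 200 0-2 | 201 2-13 | 203 13-20 | 202 20-21 | 204 21-32 | 200 32-38 | 205 38-47 |
Completion: 200=38  201=13  202=21  203=20  204=32  205=47
Turnaround (C−A): 200=38  201=11  202=17  203=14  204=22  205=34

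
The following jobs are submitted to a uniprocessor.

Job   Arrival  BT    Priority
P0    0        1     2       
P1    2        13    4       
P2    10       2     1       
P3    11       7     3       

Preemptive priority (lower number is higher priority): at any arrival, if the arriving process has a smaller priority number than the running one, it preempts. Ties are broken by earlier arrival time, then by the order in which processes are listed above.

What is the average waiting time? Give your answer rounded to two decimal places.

Schedule: | P0 0-1 | idle 1-2 | P1 2-10 | P2 10-12 | P3 12-19 | P1 19-24 |
Completion: P0=1  P1=24  P2=12  P3=19
Turnaround (C−A): P0=1  P1=22  P2=2  P3=8
Waiting times: P0=0, P1=9, P2=0, P3=1
Average waiting = (0+9+0+1) / 4 = 10/4 = 2.50

2.50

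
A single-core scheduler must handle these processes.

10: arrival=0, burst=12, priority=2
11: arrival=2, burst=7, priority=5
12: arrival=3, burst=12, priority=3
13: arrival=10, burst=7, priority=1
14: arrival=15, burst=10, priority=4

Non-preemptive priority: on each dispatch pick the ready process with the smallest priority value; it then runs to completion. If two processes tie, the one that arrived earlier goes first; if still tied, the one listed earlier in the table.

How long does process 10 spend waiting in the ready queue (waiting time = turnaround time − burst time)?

0

Gantt: | 10 0-12 | 13 12-19 | 12 19-31 | 14 31-41 | 11 41-48 |
Completion: 10=12  11=48  12=31  13=19  14=41
Waiting(10) = turnaround − burst = 12 − 12 = 0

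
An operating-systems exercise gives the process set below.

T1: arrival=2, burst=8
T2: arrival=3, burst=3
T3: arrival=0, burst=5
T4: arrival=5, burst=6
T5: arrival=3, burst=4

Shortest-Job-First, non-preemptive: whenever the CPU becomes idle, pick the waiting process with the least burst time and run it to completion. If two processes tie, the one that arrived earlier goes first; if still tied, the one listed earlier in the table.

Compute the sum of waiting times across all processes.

30

Schedule: | T3 0-5 | T2 5-8 | T5 8-12 | T4 12-18 | T1 18-26 |
Completion: T1=26  T2=8  T3=5  T4=18  T5=12
Waiting = turnaround − burst: T1=16, T2=2, T3=0, T4=7, T5=5
Total waiting = 16 + 2 + 0 + 7 + 5 = 30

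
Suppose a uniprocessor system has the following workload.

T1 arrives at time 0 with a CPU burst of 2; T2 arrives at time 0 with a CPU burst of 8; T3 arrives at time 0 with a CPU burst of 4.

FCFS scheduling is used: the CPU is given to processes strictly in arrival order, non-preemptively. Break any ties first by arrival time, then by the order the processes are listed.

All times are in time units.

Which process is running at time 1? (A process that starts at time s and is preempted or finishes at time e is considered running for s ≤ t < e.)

Schedule: | T1 0-2 | T2 2-10 | T3 10-14 |
Completion: T1=2  T2=10  T3=14
Turnaround (C−A): T1=2  T2=10  T3=14

T1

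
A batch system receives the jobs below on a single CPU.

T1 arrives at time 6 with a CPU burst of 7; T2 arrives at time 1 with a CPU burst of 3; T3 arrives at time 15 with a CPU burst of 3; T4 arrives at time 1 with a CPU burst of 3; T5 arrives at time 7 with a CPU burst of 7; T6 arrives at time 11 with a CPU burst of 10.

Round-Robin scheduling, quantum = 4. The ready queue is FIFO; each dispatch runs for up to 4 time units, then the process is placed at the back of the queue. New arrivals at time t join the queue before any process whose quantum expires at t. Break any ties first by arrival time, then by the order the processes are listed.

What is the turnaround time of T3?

10

Gantt: | idle 0-1 | T2 1-4 | T4 4-7 | T1 7-11 | T5 11-15 | T6 15-19 | T1 19-22 | T3 22-25 | T5 25-28 | T6 28-34 |
Completion: T1=22  T2=4  T3=25  T4=7  T5=28  T6=34
Turnaround(T3) = completion − arrival = 25 − 15 = 10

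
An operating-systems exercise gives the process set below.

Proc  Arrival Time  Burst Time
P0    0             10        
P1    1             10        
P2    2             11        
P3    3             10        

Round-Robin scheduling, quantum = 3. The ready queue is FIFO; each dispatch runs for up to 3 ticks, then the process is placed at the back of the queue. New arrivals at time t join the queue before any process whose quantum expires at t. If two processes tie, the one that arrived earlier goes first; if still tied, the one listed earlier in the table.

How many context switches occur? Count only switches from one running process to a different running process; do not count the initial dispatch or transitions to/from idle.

15

Schedule: | P0 0-3 | P1 3-6 | P2 6-9 | P3 9-12 | P0 12-15 | P1 15-18 | P2 18-21 | P3 21-24 | P0 24-27 | P1 27-30 | P2 30-33 | P3 33-36 | P0 36-37 | P1 37-38 | P2 38-40 | P3 40-41 |
Completion: P0=37  P1=38  P2=40  P3=41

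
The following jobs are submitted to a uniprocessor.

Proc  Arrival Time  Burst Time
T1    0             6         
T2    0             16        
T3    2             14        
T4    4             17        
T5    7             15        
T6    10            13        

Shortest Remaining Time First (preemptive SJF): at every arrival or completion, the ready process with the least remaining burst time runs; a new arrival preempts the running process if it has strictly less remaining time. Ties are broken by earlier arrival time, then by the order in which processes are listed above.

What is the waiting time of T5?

26

Gantt: | T1 0-6 | T3 6-20 | T6 20-33 | T5 33-48 | T2 48-64 | T4 64-81 |
Completion: T1=6  T2=64  T3=20  T4=81  T5=48  T6=33
Turnaround (C−A): T1=6  T2=64  T3=18  T4=77  T5=41  T6=23
Waiting(T5) = turnaround − burst = 41 − 15 = 26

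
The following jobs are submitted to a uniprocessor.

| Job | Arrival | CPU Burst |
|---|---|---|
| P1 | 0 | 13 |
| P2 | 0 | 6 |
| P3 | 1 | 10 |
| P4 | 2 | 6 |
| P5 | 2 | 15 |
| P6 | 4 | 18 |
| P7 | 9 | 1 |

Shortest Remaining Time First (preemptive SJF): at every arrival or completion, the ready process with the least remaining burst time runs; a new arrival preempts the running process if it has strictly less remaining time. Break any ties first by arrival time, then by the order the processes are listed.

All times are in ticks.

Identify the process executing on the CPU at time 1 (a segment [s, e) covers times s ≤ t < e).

P2

Gantt: | P2 0-6 | P4 6-9 | P7 9-10 | P4 10-13 | P3 13-23 | P1 23-36 | P5 36-51 | P6 51-69 |
Completion: P1=36  P2=6  P3=23  P4=13  P5=51  P6=69  P7=10
Turnaround (C−A): P1=36  P2=6  P3=22  P4=11  P5=49  P6=65  P7=1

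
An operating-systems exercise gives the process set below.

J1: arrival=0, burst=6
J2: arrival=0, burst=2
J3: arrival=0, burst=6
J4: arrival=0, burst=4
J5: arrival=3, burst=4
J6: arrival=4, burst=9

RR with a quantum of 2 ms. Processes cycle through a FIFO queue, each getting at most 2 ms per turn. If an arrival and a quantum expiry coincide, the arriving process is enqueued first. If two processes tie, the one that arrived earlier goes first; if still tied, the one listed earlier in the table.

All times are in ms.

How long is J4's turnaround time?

Timeline: | J1 0-2 | J2 2-4 | J3 4-6 | J4 6-8 | J1 8-10 | J5 10-12 | J6 12-14 | J3 14-16 | J4 16-18 | J1 18-20 | J5 20-22 | J6 22-24 | J3 24-26 | J6 26-31 |
Completion: J1=20  J2=4  J3=26  J4=18  J5=22  J6=31
Turnaround (C−A): J1=20  J2=4  J3=26  J4=18  J5=19  J6=27
Turnaround(J4) = completion − arrival = 18 − 0 = 18

18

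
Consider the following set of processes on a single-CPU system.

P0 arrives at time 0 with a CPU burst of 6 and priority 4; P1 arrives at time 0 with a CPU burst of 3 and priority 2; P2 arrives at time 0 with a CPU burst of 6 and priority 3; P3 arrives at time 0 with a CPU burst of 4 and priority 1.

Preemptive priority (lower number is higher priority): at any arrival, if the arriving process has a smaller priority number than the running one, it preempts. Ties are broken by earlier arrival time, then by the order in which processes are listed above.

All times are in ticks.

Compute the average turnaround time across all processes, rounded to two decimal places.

10.75

Gantt: | P3 0-4 | P1 4-7 | P2 7-13 | P0 13-19 |
Completion: P0=19  P1=7  P2=13  P3=4
Turnaround (C−A): P0=19  P1=7  P2=13  P3=4
Turnaround times: P0=19, P1=7, P2=13, P3=4
Average turnaround = (19+7+13+4) / 4 = 43/4 = 10.75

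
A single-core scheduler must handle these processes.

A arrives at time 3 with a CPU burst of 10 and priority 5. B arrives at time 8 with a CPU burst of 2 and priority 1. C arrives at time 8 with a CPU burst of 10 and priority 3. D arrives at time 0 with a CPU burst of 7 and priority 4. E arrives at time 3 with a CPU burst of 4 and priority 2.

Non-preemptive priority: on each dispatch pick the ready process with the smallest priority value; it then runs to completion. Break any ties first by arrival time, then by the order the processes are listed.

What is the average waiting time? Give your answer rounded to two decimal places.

Timeline: | D 0-7 | E 7-11 | B 11-13 | C 13-23 | A 23-33 |
Completion: A=33  B=13  C=23  D=7  E=11
Turnaround (C−A): A=30  B=5  C=15  D=7  E=8
Waiting times: A=20, B=3, C=5, D=0, E=4
Average waiting = (20+3+5+0+4) / 5 = 32/5 = 6.40

6.40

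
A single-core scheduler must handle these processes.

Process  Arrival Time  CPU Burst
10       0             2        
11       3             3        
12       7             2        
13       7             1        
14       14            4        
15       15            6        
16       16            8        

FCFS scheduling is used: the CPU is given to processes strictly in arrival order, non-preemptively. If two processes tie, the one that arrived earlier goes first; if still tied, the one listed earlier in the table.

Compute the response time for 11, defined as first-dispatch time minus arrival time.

Schedule: | 10 0-2 | idle 2-3 | 11 3-6 | idle 6-7 | 12 7-9 | 13 9-10 | idle 10-14 | 14 14-18 | 15 18-24 | 16 24-32 |
Completion: 10=2  11=6  12=9  13=10  14=18  15=24  16=32
Response(11) = first start − arrival = 3 − 3 = 0

0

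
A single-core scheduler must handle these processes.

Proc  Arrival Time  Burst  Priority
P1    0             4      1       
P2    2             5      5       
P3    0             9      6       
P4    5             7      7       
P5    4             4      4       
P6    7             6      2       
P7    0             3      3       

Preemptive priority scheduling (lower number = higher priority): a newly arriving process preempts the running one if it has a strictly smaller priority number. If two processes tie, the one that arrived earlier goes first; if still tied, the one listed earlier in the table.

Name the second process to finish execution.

P7

Timeline: | P1 0-4 | P7 4-7 | P6 7-13 | P5 13-17 | P2 17-22 | P3 22-31 | P4 31-38 |
Completion: P1=4  P2=22  P3=31  P4=38  P5=17  P6=13  P7=7
Turnaround (C−A): P1=4  P2=20  P3=31  P4=33  P5=13  P6=6  P7=7
Finish order: P1 → P7 → P6 → P5 → P2 → P3 → P4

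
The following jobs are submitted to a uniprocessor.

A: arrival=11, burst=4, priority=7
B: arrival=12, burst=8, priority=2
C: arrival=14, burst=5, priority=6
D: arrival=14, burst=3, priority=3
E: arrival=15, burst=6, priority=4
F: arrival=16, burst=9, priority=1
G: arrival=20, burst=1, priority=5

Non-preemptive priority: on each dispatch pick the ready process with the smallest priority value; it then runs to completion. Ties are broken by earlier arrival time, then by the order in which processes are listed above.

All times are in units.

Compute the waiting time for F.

7

Schedule: | idle 0-11 | A 11-15 | B 15-23 | F 23-32 | D 32-35 | E 35-41 | G 41-42 | C 42-47 |
Completion: A=15  B=23  C=47  D=35  E=41  F=32  G=42
Waiting(F) = turnaround − burst = 16 − 9 = 7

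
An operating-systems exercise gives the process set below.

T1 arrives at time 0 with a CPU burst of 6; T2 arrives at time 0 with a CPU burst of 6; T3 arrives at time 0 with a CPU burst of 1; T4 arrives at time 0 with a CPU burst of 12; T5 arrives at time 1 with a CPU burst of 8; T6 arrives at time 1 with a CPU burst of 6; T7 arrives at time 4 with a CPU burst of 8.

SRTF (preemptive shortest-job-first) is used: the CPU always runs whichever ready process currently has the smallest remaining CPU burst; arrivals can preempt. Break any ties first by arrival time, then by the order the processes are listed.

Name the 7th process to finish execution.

Gantt: | T3 0-1 | T1 1-7 | T2 7-13 | T6 13-19 | T5 19-27 | T7 27-35 | T4 35-47 |
Completion: T1=7  T2=13  T3=1  T4=47  T5=27  T6=19  T7=35
Finish order: T3 → T1 → T2 → T6 → T5 → T7 → T4

T4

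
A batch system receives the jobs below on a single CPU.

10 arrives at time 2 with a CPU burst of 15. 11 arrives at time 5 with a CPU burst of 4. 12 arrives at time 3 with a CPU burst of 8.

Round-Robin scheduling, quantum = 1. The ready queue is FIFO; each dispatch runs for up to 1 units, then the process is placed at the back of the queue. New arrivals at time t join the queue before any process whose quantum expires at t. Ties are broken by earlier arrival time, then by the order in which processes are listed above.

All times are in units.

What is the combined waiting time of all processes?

Gantt: | idle 0-2 | 10 2-3 | 12 3-4 | 10 4-5 | 12 5-6 | 11 6-7 | 10 7-8 | 12 8-9 | 11 9-10 | 10 10-11 | 12 11-12 | 11 12-13 | 10 13-14 | 12 14-15 | 11 15-16 | 10 16-17 | 12 17-18 | 10 18-19 | 12 19-20 | 10 20-21 | 12 21-22 | 10 22-29 |
Completion: 10=29  11=16  12=22
Turnaround (C−A): 10=27  11=11  12=19
Waiting = turnaround − burst: 10=12, 11=7, 12=11
Total waiting = 12 + 7 + 11 = 30

30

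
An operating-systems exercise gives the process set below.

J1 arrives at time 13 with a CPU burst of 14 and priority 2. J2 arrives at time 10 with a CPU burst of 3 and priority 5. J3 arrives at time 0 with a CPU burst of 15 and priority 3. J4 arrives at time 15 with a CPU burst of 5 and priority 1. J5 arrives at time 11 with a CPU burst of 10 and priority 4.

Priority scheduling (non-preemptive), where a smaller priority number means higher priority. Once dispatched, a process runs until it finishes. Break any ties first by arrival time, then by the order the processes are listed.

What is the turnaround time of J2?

Schedule: | J3 0-15 | J4 15-20 | J1 20-34 | J5 34-44 | J2 44-47 |
Completion: J1=34  J2=47  J3=15  J4=20  J5=44
Turnaround (C−A): J1=21  J2=37  J3=15  J4=5  J5=33
Turnaround(J2) = completion − arrival = 47 − 10 = 37

37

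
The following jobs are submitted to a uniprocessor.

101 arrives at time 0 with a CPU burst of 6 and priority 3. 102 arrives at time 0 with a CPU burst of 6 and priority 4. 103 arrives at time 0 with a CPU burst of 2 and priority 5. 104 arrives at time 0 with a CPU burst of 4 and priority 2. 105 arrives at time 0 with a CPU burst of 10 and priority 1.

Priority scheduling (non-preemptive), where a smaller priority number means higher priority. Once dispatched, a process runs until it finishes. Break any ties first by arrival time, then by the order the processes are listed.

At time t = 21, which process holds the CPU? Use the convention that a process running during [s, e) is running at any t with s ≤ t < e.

102

Timeline: | 105 0-10 | 104 10-14 | 101 14-20 | 102 20-26 | 103 26-28 |
Completion: 101=20  102=26  103=28  104=14  105=10
Turnaround (C−A): 101=20  102=26  103=28  104=14  105=10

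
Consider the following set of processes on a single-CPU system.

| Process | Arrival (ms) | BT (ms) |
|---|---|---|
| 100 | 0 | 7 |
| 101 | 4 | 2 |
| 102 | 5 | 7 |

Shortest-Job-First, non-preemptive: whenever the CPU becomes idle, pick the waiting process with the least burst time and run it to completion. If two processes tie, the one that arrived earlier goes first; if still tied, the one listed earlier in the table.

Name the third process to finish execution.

102

Gantt: | 100 0-7 | 101 7-9 | 102 9-16 |
Completion: 100=7  101=9  102=16
Turnaround (C−A): 100=7  101=5  102=11
Finish order: 100 → 101 → 102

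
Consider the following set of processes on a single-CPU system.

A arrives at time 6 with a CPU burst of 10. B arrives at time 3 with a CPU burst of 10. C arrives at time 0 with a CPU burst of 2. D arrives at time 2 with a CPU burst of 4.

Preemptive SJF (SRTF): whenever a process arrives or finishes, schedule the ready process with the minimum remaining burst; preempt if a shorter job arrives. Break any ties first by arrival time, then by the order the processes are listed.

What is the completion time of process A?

Timeline: | C 0-2 | D 2-6 | B 6-16 | A 16-26 |
Completion: A=26  B=16  C=2  D=6
Turnaround (C−A): A=20  B=13  C=2  D=4

26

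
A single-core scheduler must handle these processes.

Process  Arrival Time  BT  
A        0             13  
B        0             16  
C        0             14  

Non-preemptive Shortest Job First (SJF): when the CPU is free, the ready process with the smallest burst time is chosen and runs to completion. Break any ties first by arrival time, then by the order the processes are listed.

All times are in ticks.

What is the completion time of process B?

Timeline: | A 0-13 | C 13-27 | B 27-43 |
Completion: A=13  B=43  C=27
Turnaround (C−A): A=13  B=43  C=27

43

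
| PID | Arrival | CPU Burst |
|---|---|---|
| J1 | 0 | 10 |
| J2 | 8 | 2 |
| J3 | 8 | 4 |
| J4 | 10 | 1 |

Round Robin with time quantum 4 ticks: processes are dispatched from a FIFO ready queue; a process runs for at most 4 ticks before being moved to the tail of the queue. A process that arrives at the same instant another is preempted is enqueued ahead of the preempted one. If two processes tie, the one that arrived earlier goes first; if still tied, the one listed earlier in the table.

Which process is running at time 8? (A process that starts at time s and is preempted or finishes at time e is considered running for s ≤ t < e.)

J2

Timeline: | J1 0-8 | J2 8-10 | J3 10-14 | J1 14-16 | J4 16-17 |
Completion: J1=16  J2=10  J3=14  J4=17
Turnaround (C−A): J1=16  J2=2  J3=6  J4=7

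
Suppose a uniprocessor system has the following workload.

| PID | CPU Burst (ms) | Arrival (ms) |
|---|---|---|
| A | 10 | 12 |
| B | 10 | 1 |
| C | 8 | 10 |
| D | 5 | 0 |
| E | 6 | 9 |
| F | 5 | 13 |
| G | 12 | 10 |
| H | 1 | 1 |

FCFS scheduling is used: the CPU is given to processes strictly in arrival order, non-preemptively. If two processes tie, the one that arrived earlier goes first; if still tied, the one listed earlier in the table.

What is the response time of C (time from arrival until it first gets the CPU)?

12

Gantt: | D 0-5 | B 5-15 | H 15-16 | E 16-22 | C 22-30 | G 30-42 | A 42-52 | F 52-57 |
Completion: A=52  B=15  C=30  D=5  E=22  F=57  G=42  H=16
Response(C) = first start − arrival = 22 − 10 = 12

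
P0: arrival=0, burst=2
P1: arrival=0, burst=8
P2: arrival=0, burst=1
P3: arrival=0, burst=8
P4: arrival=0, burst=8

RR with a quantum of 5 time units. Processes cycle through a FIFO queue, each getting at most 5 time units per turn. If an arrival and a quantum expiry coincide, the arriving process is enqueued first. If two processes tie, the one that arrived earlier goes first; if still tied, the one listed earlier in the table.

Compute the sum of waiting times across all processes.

Schedule: | P0 0-2 | P1 2-7 | P2 7-8 | P3 8-13 | P4 13-18 | P1 18-21 | P3 21-24 | P4 24-27 |
Completion: P0=2  P1=21  P2=8  P3=24  P4=27
Turnaround (C−A): P0=2  P1=21  P2=8  P3=24  P4=27
Waiting = turnaround − burst: P0=0, P1=13, P2=7, P3=16, P4=19
Total waiting = 0 + 13 + 7 + 16 + 19 = 55

55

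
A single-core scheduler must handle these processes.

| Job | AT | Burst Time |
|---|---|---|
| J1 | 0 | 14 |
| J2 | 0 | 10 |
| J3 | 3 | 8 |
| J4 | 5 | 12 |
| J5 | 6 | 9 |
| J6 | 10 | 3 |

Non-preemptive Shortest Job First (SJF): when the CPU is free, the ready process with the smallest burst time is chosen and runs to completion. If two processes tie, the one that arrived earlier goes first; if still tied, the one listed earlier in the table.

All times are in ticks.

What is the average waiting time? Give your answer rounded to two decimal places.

15.33

Timeline: | J2 0-10 | J6 10-13 | J3 13-21 | J5 21-30 | J4 30-42 | J1 42-56 |
Completion: J1=56  J2=10  J3=21  J4=42  J5=30  J6=13
Waiting times: J1=42, J2=0, J3=10, J4=25, J5=15, J6=0
Average waiting = (42+0+10+25+15+0) / 6 = 92/6 = 15.33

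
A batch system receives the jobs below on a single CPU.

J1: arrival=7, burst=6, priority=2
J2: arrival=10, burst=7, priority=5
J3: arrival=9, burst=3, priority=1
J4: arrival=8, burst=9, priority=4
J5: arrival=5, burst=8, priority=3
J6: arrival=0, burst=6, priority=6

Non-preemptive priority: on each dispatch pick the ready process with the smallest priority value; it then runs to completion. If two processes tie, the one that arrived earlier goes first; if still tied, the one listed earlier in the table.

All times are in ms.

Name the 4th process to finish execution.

Schedule: | J6 0-6 | J5 6-14 | J3 14-17 | J1 17-23 | J4 23-32 | J2 32-39 |
Completion: J1=23  J2=39  J3=17  J4=32  J5=14  J6=6
Turnaround (C−A): J1=16  J2=29  J3=8  J4=24  J5=9  J6=6
Finish order: J6 → J5 → J3 → J1 → J4 → J2

J1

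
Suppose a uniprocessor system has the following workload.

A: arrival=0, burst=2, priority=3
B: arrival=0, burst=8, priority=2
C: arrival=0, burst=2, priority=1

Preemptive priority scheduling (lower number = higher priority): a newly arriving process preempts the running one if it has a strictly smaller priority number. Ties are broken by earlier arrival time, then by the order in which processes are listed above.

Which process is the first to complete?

Timeline: | C 0-2 | B 2-10 | A 10-12 |
Completion: A=12  B=10  C=2
Finish order: C → B → A

C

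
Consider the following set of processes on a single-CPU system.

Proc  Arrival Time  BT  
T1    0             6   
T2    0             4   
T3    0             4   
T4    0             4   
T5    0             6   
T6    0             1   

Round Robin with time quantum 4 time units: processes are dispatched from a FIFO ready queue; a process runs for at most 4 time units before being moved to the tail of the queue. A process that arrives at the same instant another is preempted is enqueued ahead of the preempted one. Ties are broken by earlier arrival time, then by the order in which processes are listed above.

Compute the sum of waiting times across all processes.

Schedule: | T1 0-4 | T2 4-8 | T3 8-12 | T4 12-16 | T5 16-20 | T6 20-21 | T1 21-23 | T5 23-25 |
Completion: T1=23  T2=8  T3=12  T4=16  T5=25  T6=21
Waiting = turnaround − burst: T1=17, T2=4, T3=8, T4=12, T5=19, T6=20
Total waiting = 17 + 4 + 8 + 12 + 19 + 20 = 80

80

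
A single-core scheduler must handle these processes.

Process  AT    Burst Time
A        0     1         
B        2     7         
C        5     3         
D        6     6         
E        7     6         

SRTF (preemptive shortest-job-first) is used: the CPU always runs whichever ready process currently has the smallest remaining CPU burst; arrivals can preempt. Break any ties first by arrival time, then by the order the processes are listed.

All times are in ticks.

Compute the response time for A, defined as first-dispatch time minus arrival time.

Schedule: | A 0-1 | idle 1-2 | B 2-5 | C 5-8 | B 8-12 | D 12-18 | E 18-24 |
Completion: A=1  B=12  C=8  D=18  E=24
Turnaround (C−A): A=1  B=10  C=3  D=12  E=17
Response(A) = first start − arrival = 0 − 0 = 0

0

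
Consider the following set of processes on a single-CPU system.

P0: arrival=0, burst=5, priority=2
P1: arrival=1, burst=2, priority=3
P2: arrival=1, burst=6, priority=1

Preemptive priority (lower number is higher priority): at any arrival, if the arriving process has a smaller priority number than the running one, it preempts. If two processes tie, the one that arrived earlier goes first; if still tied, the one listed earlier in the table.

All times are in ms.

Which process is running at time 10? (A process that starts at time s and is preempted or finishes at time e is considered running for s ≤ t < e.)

Schedule: | P0 0-1 | P2 1-7 | P0 7-11 | P1 11-13 |
Completion: P0=11  P1=13  P2=7

P0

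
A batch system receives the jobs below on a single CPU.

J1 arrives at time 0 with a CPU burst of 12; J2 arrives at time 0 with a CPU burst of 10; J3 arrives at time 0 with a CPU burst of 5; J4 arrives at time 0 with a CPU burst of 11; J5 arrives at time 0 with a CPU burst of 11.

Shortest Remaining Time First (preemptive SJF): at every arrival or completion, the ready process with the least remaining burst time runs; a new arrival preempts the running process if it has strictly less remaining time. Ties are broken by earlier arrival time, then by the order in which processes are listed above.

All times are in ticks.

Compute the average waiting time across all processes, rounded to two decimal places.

Gantt: | J3 0-5 | J2 5-15 | J4 15-26 | J5 26-37 | J1 37-49 |
Completion: J1=49  J2=15  J3=5  J4=26  J5=37
Turnaround (C−A): J1=49  J2=15  J3=5  J4=26  J5=37
Waiting times: J1=37, J2=5, J3=0, J4=15, J5=26
Average waiting = (37+5+0+15+26) / 5 = 83/5 = 16.60

16.60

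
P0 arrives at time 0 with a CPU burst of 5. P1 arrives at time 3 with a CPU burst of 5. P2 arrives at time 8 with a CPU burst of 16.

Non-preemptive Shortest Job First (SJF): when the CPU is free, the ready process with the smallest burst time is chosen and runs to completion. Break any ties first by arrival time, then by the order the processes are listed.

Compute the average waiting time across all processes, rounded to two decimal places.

Timeline: | P0 0-5 | P1 5-10 | P2 10-26 |
Completion: P0=5  P1=10  P2=26
Turnaround (C−A): P0=5  P1=7  P2=18
Waiting times: P0=0, P1=2, P2=2
Average waiting = (0+2+2) / 3 = 4/3 = 1.33

1.33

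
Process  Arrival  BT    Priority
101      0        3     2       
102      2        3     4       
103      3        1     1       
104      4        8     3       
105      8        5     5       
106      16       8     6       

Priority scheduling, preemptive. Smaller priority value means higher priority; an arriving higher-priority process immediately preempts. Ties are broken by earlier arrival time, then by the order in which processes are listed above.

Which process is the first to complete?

Gantt: | 101 0-3 | 103 3-4 | 104 4-12 | 102 12-15 | 105 15-20 | 106 20-28 |
Completion: 101=3  102=15  103=4  104=12  105=20  106=28
Finish order: 101 → 103 → 104 → 102 → 105 → 106

101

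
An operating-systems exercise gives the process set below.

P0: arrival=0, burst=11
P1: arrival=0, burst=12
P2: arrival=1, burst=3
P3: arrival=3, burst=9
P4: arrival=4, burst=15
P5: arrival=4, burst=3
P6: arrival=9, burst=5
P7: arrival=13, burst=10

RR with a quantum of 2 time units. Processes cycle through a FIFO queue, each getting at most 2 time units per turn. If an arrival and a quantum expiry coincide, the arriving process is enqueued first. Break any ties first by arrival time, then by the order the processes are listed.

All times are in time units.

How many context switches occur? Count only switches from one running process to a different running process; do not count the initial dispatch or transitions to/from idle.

35

Timeline: | P0 0-2 | P1 2-4 | P2 4-6 | P0 6-8 | P3 8-10 | P4 10-12 | P5 12-14 | P1 14-16 | P2 16-17 | P0 17-19 | P6 19-21 | P3 21-23 | P4 23-25 | P7 25-27 | P5 27-28 | P1 28-30 | P0 30-32 | P6 32-34 | P3 34-36 | P4 36-38 | P7 38-40 | P1 40-42 | P0 42-44 | P6 44-45 | P3 45-47 | P4 47-49 | P7 49-51 | P1 51-53 | P0 53-54 | P3 54-55 | P4 55-57 | P7 57-59 | P1 59-61 | P4 61-63 | P7 63-65 | P4 65-68 |
Completion: P0=54  P1=61  P2=17  P3=55  P4=68  P5=28  P6=45  P7=65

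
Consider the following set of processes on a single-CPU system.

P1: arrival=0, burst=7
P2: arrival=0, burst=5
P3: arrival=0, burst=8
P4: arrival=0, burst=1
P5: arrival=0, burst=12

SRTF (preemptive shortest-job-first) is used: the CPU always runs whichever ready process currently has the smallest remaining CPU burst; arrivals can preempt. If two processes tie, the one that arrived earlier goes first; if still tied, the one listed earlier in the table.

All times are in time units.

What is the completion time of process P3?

21

Schedule: | P4 0-1 | P2 1-6 | P1 6-13 | P3 13-21 | P5 21-33 |
Completion: P1=13  P2=6  P3=21  P4=1  P5=33
Turnaround (C−A): P1=13  P2=6  P3=21  P4=1  P5=33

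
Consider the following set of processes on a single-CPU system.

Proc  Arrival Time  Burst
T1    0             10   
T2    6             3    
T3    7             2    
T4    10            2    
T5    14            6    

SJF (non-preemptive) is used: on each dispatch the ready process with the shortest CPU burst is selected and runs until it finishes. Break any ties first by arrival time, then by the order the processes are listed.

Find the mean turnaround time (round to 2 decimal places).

Timeline: | T1 0-10 | T3 10-12 | T4 12-14 | T2 14-17 | T5 17-23 |
Completion: T1=10  T2=17  T3=12  T4=14  T5=23
Turnaround (C−A): T1=10  T2=11  T3=5  T4=4  T5=9
Turnaround times: T1=10, T2=11, T3=5, T4=4, T5=9
Average turnaround = (10+11+5+4+9) / 5 = 39/5 = 7.80

7.80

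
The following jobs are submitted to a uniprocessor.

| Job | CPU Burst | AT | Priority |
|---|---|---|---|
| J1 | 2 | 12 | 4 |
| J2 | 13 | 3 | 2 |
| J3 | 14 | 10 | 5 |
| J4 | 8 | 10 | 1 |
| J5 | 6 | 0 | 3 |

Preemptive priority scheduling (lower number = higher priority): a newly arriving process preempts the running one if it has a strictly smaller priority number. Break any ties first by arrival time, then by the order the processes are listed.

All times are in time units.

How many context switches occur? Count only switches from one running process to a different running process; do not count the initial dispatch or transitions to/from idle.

Gantt: | J5 0-3 | J2 3-10 | J4 10-18 | J2 18-24 | J5 24-27 | J1 27-29 | J3 29-43 |
Completion: J1=29  J2=24  J3=43  J4=18  J5=27
Turnaround (C−A): J1=17  J2=21  J3=33  J4=8  J5=27

6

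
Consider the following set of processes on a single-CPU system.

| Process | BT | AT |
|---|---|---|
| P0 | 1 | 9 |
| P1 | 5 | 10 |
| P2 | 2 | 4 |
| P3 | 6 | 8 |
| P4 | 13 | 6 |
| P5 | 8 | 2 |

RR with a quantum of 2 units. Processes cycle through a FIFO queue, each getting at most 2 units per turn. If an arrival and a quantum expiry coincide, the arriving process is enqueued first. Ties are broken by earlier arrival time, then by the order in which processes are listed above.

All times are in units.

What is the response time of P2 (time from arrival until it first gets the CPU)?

Gantt: | idle 0-2 | P5 2-4 | P2 4-6 | P5 6-8 | P4 8-10 | P3 10-12 | P5 12-14 | P0 14-15 | P1 15-17 | P4 17-19 | P3 19-21 | P5 21-23 | P1 23-25 | P4 25-27 | P3 27-29 | P1 29-30 | P4 30-37 |
Completion: P0=15  P1=30  P2=6  P3=29  P4=37  P5=23
Turnaround (C−A): P0=6  P1=20  P2=2  P3=21  P4=31  P5=21
Response(P2) = first start − arrival = 4 − 4 = 0

0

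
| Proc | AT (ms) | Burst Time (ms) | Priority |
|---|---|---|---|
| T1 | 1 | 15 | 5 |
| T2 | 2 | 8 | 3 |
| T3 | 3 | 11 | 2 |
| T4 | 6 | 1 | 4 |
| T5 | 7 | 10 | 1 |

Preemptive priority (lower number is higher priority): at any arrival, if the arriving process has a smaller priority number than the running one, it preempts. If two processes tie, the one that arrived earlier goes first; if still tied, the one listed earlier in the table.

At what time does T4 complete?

32

Schedule: | idle 0-1 | T1 1-2 | T2 2-3 | T3 3-7 | T5 7-17 | T3 17-24 | T2 24-31 | T4 31-32 | T1 32-46 |
Completion: T1=46  T2=31  T3=24  T4=32  T5=17
Turnaround (C−A): T1=45  T2=29  T3=21  T4=26  T5=10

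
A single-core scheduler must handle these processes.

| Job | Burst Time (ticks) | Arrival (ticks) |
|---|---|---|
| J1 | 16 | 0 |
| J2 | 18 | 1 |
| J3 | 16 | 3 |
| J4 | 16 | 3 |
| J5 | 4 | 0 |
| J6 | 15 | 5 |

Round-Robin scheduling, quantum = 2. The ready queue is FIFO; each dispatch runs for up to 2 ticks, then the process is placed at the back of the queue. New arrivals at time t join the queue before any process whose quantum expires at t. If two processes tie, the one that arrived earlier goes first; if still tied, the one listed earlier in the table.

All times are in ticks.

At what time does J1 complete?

70

Gantt: | J1 0-2 | J5 2-4 | J2 4-6 | J1 6-8 | J3 8-10 | J4 10-12 | J5 12-14 | J6 14-16 | J2 16-18 | J1 18-20 | J3 20-22 | J4 22-24 | J6 24-26 | J2 26-28 | J1 28-30 | J3 30-32 | J4 32-34 | J6 34-36 | J2 36-38 | J1 38-40 | J3 40-42 | J4 42-44 | J6 44-46 | J2 46-48 | J1 48-50 | J3 50-52 | J4 52-54 | J6 54-56 | J2 56-58 | J1 58-60 | J3 60-62 | J4 62-64 | J6 64-66 | J2 66-68 | J1 68-70 | J3 70-72 | J4 72-74 | J6 74-76 | J2 76-78 | J3 78-80 | J4 80-82 | J6 82-83 | J2 83-85 |
Completion: J1=70  J2=85  J3=80  J4=82  J5=14  J6=83
Turnaround (C−A): J1=70  J2=84  J3=77  J4=79  J5=14  J6=78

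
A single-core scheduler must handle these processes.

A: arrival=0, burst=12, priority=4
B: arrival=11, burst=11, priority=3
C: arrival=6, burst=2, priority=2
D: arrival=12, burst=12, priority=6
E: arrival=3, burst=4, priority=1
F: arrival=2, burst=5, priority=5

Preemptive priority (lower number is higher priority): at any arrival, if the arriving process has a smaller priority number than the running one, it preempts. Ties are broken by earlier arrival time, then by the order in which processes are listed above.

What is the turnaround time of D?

Timeline: | A 0-3 | E 3-7 | C 7-9 | A 9-11 | B 11-22 | A 22-29 | F 29-34 | D 34-46 |
Completion: A=29  B=22  C=9  D=46  E=7  F=34
Turnaround (C−A): A=29  B=11  C=3  D=34  E=4  F=32
Turnaround(D) = completion − arrival = 46 − 12 = 34

34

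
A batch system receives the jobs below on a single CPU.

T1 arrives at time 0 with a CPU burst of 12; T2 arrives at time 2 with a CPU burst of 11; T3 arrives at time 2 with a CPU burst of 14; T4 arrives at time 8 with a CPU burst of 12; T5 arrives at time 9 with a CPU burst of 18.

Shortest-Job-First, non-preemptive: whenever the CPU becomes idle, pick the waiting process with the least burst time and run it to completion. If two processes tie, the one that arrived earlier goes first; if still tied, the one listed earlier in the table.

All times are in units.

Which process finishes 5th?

Gantt: | T1 0-12 | T2 12-23 | T4 23-35 | T3 35-49 | T5 49-67 |
Completion: T1=12  T2=23  T3=49  T4=35  T5=67
Turnaround (C−A): T1=12  T2=21  T3=47  T4=27  T5=58
Finish order: T1 → T2 → T4 → T3 → T5

T5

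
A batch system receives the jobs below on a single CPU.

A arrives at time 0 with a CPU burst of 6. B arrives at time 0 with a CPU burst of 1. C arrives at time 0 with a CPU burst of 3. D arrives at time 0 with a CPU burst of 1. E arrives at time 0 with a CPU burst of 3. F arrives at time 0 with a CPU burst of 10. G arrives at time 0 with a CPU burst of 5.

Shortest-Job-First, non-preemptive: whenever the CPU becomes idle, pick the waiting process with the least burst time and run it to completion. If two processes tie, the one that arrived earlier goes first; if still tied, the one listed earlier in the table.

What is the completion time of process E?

Timeline: | B 0-1 | D 1-2 | C 2-5 | E 5-8 | G 8-13 | A 13-19 | F 19-29 |
Completion: A=19  B=1  C=5  D=2  E=8  F=29  G=13

8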